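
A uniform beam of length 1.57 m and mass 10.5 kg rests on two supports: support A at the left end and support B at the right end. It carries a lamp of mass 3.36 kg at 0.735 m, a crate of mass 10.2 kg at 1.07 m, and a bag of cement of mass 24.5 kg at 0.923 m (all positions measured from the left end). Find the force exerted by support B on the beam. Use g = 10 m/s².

R_B ≈ 282 N

About support A:
Beam weight: 10.5 × 10 = 105 N down at 0.785 m → arm 0.785 m, τ = 105 × 0.785 = 82.42 N·m clockwise.
Lamp: 3.36 × 10 = 33.6 N down at 0.735 m → arm 0.735 m, τ = 33.6 × 0.735 = 24.7 N·m clockwise.
Crate: 10.2 × 10 = 102 N down at 1.07 m → arm 1.07 m, τ = 102 × 1.07 = 109.1 N·m clockwise.
Bag of cement: 24.5 × 10 = 245 N down at 0.923 m → arm 0.923 m, τ = 245 × 0.923 = 226.1 N·m clockwise.
Net load moment about support A = 442.3 N·m clockwise.
Reaction R at support B is upward at 1.57 m, arm 1.57 m → moment R × 1.57 counterclockwise.
Στ = 0 ⇒ R × 1.57 = 442.3 ⇒ R = 282 N.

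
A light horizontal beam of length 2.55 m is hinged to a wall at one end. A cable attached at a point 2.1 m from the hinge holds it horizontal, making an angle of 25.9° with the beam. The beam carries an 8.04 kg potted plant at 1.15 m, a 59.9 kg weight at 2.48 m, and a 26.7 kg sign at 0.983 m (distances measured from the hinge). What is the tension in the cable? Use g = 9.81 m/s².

T ≈ 1970 N

Take moments about the hinge.
Potted plant: 8.04 × 9.81 = 78.87 N down at 1.15 m → arm 1.15 m, τ = 78.87 × 1.15 = 90.7 N·m clockwise.
Weight: 59.9 × 9.81 = 587.6 N down at 2.48 m → arm 2.48 m, τ = 587.6 × 2.48 = 1457 N·m clockwise.
Sign: 26.7 × 9.81 = 261.9 N down at 0.983 m → arm 0.983 m, τ = 261.9 × 0.983 = 257.4 N·m clockwise.
Total clockwise load moment = 1805 N·m.
The cable tension T acts at 2.1 m; only its component perpendicular to the beam, T sinθ, produces torque. sin 25.9° = 0.4368.
Στ = 0 ⇒ T × 2.1 × 0.4368 = 1805 ⇒ T = 1805 / 0.9173 = 1970 N.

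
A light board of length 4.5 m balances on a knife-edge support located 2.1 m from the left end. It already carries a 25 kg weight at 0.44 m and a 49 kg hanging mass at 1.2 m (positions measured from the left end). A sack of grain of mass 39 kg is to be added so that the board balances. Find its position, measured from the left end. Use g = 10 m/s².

About the knife-edge support (at 2.1 m from the left end):
Weight: 25 × 10 = 250 N down at 0.44 m → arm 1.66 m, τ = 250 × 1.66 = 415 N·m counterclockwise.
Hanging mass: 49 × 10 = 490 N down at 1.2 m → arm 0.9 m, τ = 490 × 0.9 = 441 N·m counterclockwise.
Net moment of existing loads = 856 N·m counterclockwise.
The sack of grain weighs 39 × 10 = 390 N and must supply an equal clockwise moment, so its lever arm about the knife-edge support is 856 / 390 = 2.19 m.
That puts it at 2.1 + 2.19 = 4.29 m from the left end.

x ≈ 4.29 m from the left end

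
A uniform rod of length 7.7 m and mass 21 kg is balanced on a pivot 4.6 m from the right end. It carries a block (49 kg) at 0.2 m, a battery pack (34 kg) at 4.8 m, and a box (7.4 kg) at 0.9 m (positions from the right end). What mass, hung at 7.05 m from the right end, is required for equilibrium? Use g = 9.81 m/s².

Choose the pivot (at 4.6 m from the right end) as the axis so the support reaction has zero arm there.
Beam weight: 21 × 9.81 = 206 N down at 3.85 m → arm 0.75 m, τ = 206 × 0.75 = 154.5 N·m clockwise.
Block: 49 × 9.81 = 480.7 N down at 0.2 m → arm 4.4 m, τ = 480.7 × 4.4 = 2115 N·m clockwise.
Battery pack: 34 × 9.81 = 333.5 N down at 4.8 m → arm 0.2 m, τ = 333.5 × 0.2 = 66.7 N·m counterclockwise.
Box: 7.4 × 9.81 = 72.59 N down at 0.9 m → arm 3.7 m, τ = 72.59 × 3.7 = 268.6 N·m clockwise.
Net moment of known loads = 2471 N·m clockwise.
An unknown mass m at 7.05 m has arm 2.45 m; its moment is m·g·2.45 counterclockwise.
Balancing moments: m × 9.81 × 2.45 = 2471, giving m = 2471 / (9.81 × 2.45) = 103 kg.

m ≈ 103 kg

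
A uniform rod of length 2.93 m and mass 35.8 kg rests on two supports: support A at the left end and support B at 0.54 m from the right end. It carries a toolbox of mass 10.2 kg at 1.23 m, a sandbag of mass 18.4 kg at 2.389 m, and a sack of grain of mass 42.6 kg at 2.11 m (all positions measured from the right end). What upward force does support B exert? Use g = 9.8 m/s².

Sum moments about support A (its reaction then has zero moment arm).
Beam weight: 35.8 × 9.8 = 350.8 N down at 1.465 m → arm 1.465 m, τ = 350.8 × 1.465 = 513.9 N·m clockwise.
Toolbox: 10.2 × 9.8 = 99.96 N down at 1.23 m → arm 1.7 m, τ = 99.96 × 1.7 = 169.9 N·m clockwise.
Sandbag: 18.4 × 9.8 = 180.3 N down at 2.389 m → arm 0.541 m, τ = 180.3 × 0.541 = 97.54 N·m clockwise.
Sack of grain: 42.6 × 9.8 = 417.5 N down at 2.11 m → arm 0.82 m, τ = 417.5 × 0.82 = 342.3 N·m clockwise.
Net load moment about support A = 1124 N·m clockwise.
Reaction R at support B is upward at 0.54 m, arm 2.39 m → moment R × 2.39 counterclockwise.
Στ = 0 ⇒ R × 2.39 = 1124 ⇒ R = 470 N.

R_B ≈ 470 N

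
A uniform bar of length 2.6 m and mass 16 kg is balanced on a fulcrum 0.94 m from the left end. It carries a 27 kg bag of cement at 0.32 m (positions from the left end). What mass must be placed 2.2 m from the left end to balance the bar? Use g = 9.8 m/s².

m ≈ 8.71 kg

Choose the fulcrum (at 0.94 m from the left end) as the axis so the support reaction has zero arm there.
Beam weight: 16 × 9.8 = 156.8 N down at 1.3 m → arm 0.36 m, τ = 156.8 × 0.36 = 56.45 N·m clockwise.
Bag of cement: 27 × 9.8 = 264.6 N down at 0.32 m → arm 0.62 m, τ = 264.6 × 0.62 = 164.1 N·m counterclockwise.
Net moment of known loads = 107.6 N·m counterclockwise.
An unknown mass m at 2.2 m has arm 1.26 m; its moment is m·g·1.26 clockwise.
Balancing moments: m × 9.8 × 1.26 = 107.6, giving m = 107.6 / (9.8 × 1.26) = 8.71 kg.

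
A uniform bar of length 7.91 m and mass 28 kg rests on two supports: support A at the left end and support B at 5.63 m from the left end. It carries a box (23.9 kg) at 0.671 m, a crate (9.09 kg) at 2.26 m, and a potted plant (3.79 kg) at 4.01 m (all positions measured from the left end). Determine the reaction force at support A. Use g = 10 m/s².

Take moments about support B.
Beam weight: 28 × 10 = 280 N down at 3.955 m → arm 1.675 m, τ = 280 × 1.675 = 469 N·m counterclockwise.
Box: 23.9 × 10 = 239 N down at 0.671 m → arm 4.959 m, τ = 239 × 4.959 = 1185 N·m counterclockwise.
Crate: 9.09 × 10 = 90.9 N down at 2.26 m → arm 3.37 m, τ = 90.9 × 3.37 = 306.3 N·m counterclockwise.
Potted plant: 3.79 × 10 = 37.9 N down at 4.01 m → arm 1.62 m, τ = 37.9 × 1.62 = 61.4 N·m counterclockwise.
Net load moment about support B = 2022 N·m counterclockwise.
Reaction R at support A is upward at 0 m, arm 5.63 m → moment R × 5.63 clockwise.
Στ = 0 ⇒ R × 5.63 = 2022 ⇒ R = 359 N.

R_A ≈ 359 N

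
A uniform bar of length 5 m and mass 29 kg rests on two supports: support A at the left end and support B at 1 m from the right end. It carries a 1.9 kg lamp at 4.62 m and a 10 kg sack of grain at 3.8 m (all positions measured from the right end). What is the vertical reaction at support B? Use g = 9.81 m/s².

R_B ≈ 209 N

Sum moments about support A (its reaction then has zero moment arm).
Beam weight: 29 × 9.81 = 284.5 N down at 2.5 m → arm 2.5 m, τ = 284.5 × 2.5 = 711.2 N·m clockwise.
Lamp: 1.9 × 9.81 = 18.64 N down at 4.62 m → arm 0.38 m, τ = 18.64 × 0.38 = 7.083 N·m clockwise.
Sack of grain: 10 × 9.81 = 98.1 N down at 3.8 m → arm 1.2 m, τ = 98.1 × 1.2 = 117.7 N·m clockwise.
Net load moment about support A = 836 N·m clockwise.
Reaction R at support B is upward at 1 m, arm 4 m → moment R × 4 counterclockwise.
Setting net torque to zero: R × 4 = 836 → R = 209 N.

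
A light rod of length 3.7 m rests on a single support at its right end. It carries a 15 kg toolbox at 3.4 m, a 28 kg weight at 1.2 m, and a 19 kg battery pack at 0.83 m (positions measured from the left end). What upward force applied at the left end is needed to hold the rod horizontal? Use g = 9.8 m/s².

F ≈ 342 N

Sum moments about the right end (the unknown pivot reaction has zero arm there).
Toolbox: 15 × 9.8 = 147 N down at 3.4 m → arm 0.3 m, τ = 147 × 0.3 = 44.1 N·m counterclockwise.
Weight: 28 × 9.8 = 274.4 N down at 1.2 m → arm 2.5 m, τ = 274.4 × 2.5 = 686 N·m counterclockwise.
Battery pack: 19 × 9.8 = 186.2 N down at 0.83 m → arm 2.87 m, τ = 186.2 × 2.87 = 534.4 N·m counterclockwise.
Net moment of the loads = 1264 N·m counterclockwise.
The upward force F acts at the left end, arm 3.7 m, giving F × 3.7 clockwise.
Στ = 0 ⇒ F × 3.7 = 1264 ⇒ F = 1264 / 3.7 = 342 N.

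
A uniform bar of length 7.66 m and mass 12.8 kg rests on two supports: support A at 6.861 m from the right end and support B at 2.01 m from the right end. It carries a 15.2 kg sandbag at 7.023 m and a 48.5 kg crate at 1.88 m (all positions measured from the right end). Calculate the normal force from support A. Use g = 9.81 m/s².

R_A ≈ 188 N

Take moments about support B.
Beam weight: 12.8 × 9.81 = 125.6 N down at 3.83 m → arm 1.82 m, τ = 125.6 × 1.82 = 228.6 N·m counterclockwise.
Sandbag: 15.2 × 9.81 = 149.1 N down at 7.023 m → arm 5.013 m, τ = 149.1 × 5.013 = 747.4 N·m counterclockwise.
Crate: 48.5 × 9.81 = 475.8 N down at 1.88 m → arm 0.13 m, τ = 475.8 × 0.13 = 61.85 N·m clockwise.
Net load moment about support B = 914.1 N·m counterclockwise.
Reaction R at support A is upward at 6.861 m, arm 4.851 m → moment R × 4.851 clockwise.
Balancing moments: R × 4.851 = 914.1, giving R = 188 N.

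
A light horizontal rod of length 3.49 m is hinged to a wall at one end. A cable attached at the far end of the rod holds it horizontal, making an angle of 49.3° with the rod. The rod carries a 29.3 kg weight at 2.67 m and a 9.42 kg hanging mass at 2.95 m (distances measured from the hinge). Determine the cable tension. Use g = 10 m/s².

Sum moments about the hinge (the unknown hinge reaction has zero arm there).
Weight: 29.3 × 10 = 293 N down at 2.67 m → arm 2.67 m, τ = 293 × 2.67 = 782.3 N·m clockwise.
Hanging mass: 9.42 × 10 = 94.2 N down at 2.95 m → arm 2.95 m, τ = 94.2 × 2.95 = 277.9 N·m clockwise.
Total clockwise load moment = 1060 N·m.
The cable tension T acts at 3.49 m; only its component perpendicular to the rod, T sinθ, produces torque. sin 49.3° = 0.7581.
Στ = 0 ⇒ T × 3.49 × 0.7581 = 1060 ⇒ T = 1060 / 2.646 = 401 N.

T ≈ 401 N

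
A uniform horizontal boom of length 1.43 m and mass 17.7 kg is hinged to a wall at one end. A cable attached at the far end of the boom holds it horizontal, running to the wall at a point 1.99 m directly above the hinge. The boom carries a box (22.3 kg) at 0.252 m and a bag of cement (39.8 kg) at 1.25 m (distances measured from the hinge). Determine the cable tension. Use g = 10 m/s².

Taking torques about the hinge:
Beam weight: 17.7 × 10 = 177 N down at 0.715 m → arm 0.715 m, τ = 177 × 0.715 = 126.6 N·m clockwise.
Box: 22.3 × 10 = 223 N down at 0.252 m → arm 0.252 m, τ = 223 × 0.252 = 56.2 N·m clockwise.
Bag of cement: 39.8 × 10 = 398 N down at 1.25 m → arm 1.25 m, τ = 398 × 1.25 = 497.5 N·m clockwise.
Total clockwise load moment = 680.3 N·m.
The cable tension T acts at 1.43 m; only its component perpendicular to the boom, T sinθ, produces torque. sinθ = h/√(h²+d²) = 1.99/√(1.99²+1.43²) = 0.8121.
Στ = 0 ⇒ T × 1.43 × 0.8121 = 680.3 ⇒ T = 680.3 / 1.161 = 586 N.

T ≈ 586 N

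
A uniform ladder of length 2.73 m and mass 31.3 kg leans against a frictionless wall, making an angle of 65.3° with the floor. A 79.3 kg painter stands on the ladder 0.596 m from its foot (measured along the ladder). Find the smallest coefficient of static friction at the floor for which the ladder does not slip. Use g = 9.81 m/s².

μ_min ≈ 0.137

Sum moments about the foot of the ladder (the floor normal and friction both act there and drop out).
Ladder weight 31.3×9.81 = 307.1 N acts at 1.365 m along the ladder; its horizontal arm is 1.365·cos65.3° = 0.5704 m → τ = 175.2 N·m clockwise.
Painter: 79.3×9.81 = 777.9 N at 0.596 m → arm 0.249 m → τ = 193.7 N·m clockwise.
Wall normal N acts horizontally at the top; its moment arm is the height L sinθ = 2.73·sin65.3° = 2.48 m, counterclockwise.
Στ = 0 ⇒ N × 2.48 = 368.9 ⇒ N = 148.8 N.
ΣFx = 0 ⇒ f = N_wall = 148.8 N. ΣFy = 0 ⇒ N_floor = 1085 N.
μ_min = f / N_floor = 148.8 / 1085 = 0.137.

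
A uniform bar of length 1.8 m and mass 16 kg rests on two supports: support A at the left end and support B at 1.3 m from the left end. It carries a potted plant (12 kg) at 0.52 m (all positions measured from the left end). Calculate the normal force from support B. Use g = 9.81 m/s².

R_B ≈ 156 N

Taking torques about support A:
Beam weight: 16 × 9.81 = 157 N down at 0.9 m → arm 0.9 m, τ = 157 × 0.9 = 141.3 N·m clockwise.
Potted plant: 12 × 9.81 = 117.7 N down at 0.52 m → arm 0.52 m, τ = 117.7 × 0.52 = 61.2 N·m clockwise.
Net load moment about support A = 202.5 N·m clockwise.
Reaction R at support B is upward at 1.3 m, arm 1.3 m → moment R × 1.3 counterclockwise.
Balancing moments: R × 1.3 = 202.5, giving R = 156 N.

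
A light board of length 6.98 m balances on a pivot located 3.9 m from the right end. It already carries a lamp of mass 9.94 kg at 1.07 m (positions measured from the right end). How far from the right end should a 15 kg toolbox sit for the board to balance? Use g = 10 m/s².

x ≈ 5.78 m from the right end

Sum moments about the pivot (at 3.9 m from the right end) (the support reaction has zero arm there).
Lamp: 9.94 × 10 = 99.4 N down at 1.07 m → arm 2.83 m, τ = 99.4 × 2.83 = 281.3 N·m clockwise.
Net moment of existing loads = 281.3 N·m clockwise.
The toolbox weighs 15 × 10 = 150 N and must supply an equal counterclockwise moment, so its lever arm about the pivot is 281.3 / 150 = 1.88 m.
That puts it at 3.9 + 1.88 = 5.78 m from the right end.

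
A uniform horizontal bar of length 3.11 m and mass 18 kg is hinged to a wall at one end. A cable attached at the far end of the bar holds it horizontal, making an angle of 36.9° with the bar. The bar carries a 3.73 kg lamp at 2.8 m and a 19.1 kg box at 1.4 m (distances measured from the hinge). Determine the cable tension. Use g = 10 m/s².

Sum moments about the hinge (the unknown hinge reaction has zero arm there).
Beam weight: 18 × 10 = 180 N down at 1.555 m → arm 1.555 m, τ = 180 × 1.555 = 279.9 N·m clockwise.
Lamp: 3.73 × 10 = 37.3 N down at 2.8 m → arm 2.8 m, τ = 37.3 × 2.8 = 104.4 N·m clockwise.
Box: 19.1 × 10 = 191 N down at 1.4 m → arm 1.4 m, τ = 191 × 1.4 = 267.4 N·m clockwise.
Total clockwise load moment = 651.7 N·m.
The cable tension T acts at 3.11 m; only its component perpendicular to the bar, T sinθ, produces torque. sin 36.9° = 0.6004.
Στ = 0 ⇒ T × 3.11 × 0.6004 = 651.7 ⇒ T = 651.7 / 1.867 = 349 N.

T ≈ 349 N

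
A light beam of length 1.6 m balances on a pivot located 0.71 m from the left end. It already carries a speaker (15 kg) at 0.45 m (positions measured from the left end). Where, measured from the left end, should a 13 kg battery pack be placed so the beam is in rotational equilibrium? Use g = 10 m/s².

x ≈ 1.01 m from the left end

Choose the pivot (at 0.71 m from the left end) as the axis so the support reaction has zero arm there.
Speaker: 15 × 10 = 150 N down at 0.45 m → arm 0.26 m, τ = 150 × 0.26 = 39 N·m counterclockwise.
Net moment of existing loads = 39 N·m counterclockwise.
The battery pack weighs 13 × 10 = 130 N and must supply an equal clockwise moment, so its lever arm about the pivot is 39 / 130 = 0.3 m.
That puts it at 0.71 + 0.3 = 1.01 m from the left end.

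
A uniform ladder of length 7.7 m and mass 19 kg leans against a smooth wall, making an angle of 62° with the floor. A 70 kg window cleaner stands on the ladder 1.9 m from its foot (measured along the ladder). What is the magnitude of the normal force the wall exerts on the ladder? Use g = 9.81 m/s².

Sum moments about the foot of the ladder (the floor normal and friction both act there and drop out).
Ladder weight 19×9.81 = 186.4 N acts at 3.85 m along the ladder; its horizontal arm is 3.85·cos62° = 1.807 m → τ = 336.8 N·m clockwise.
Window cleaner: 70×9.81 = 686.7 N at 1.9 m → arm 0.892 m → τ = 612.5 N·m clockwise.
Wall normal N acts horizontally at the top; its moment arm is the height L sinθ = 7.7·sin62° = 6.799 m, counterclockwise.
For rotational equilibrium, N × 6.799 = 949.3, so N = 140 N.

N_wall ≈ 140 N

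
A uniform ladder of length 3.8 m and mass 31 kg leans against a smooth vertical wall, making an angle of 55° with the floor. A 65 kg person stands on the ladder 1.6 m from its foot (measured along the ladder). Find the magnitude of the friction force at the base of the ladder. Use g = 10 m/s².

f ≈ 300 N

Take moments about the foot of the ladder.
Ladder weight 31×10 = 310 N acts at 1.9 m along the ladder; its horizontal arm is 1.9·cos55° = 1.09 m → τ = 337.9 N·m clockwise.
Person: 65×10 = 650 N at 1.6 m → arm 0.9177 m → τ = 596.5 N·m clockwise.
Wall normal N acts horizontally at the top; its moment arm is the height L sinθ = 3.8·sin55° = 3.113 m, counterclockwise.
For rotational equilibrium, N × 3.113 = 934.4, so N = 300 N.
ΣFx = 0: friction at the foot balances the wall's push, so f = N_wall = 300 N.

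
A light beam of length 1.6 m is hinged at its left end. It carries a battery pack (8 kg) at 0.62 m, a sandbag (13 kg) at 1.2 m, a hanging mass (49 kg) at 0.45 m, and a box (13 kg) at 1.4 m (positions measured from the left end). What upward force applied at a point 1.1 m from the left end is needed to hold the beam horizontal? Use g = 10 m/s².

Taking torques about the left end:
Battery pack: 8 × 10 = 80 N down at 0.62 m → arm 0.62 m, τ = 80 × 0.62 = 49.6 N·m clockwise.
Sandbag: 13 × 10 = 130 N down at 1.2 m → arm 1.2 m, τ = 130 × 1.2 = 156 N·m clockwise.
Hanging mass: 49 × 10 = 490 N down at 0.45 m → arm 0.45 m, τ = 490 × 0.45 = 220.5 N·m clockwise.
Box: 13 × 10 = 130 N down at 1.4 m → arm 1.4 m, τ = 130 × 1.4 = 182 N·m clockwise.
Net moment of the loads = 608.1 N·m clockwise.
The upward force F acts at a point 1.1 m from the left end, arm 1.1 m, giving F × 1.1 counterclockwise.
For rotational equilibrium, F × 1.1 = 608.1, so F = 608.1 / 1.1 = 553 N.

F ≈ 553 N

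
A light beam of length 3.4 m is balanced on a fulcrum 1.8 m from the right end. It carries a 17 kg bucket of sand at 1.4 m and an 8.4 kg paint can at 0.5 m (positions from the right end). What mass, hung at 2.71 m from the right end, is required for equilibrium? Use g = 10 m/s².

Sum moments about the fulcrum (at 1.8 m from the right end) (the support reaction has zero arm there).
Bucket of sand: 17 × 10 = 170 N down at 1.4 m → arm 0.4 m, τ = 170 × 0.4 = 68 N·m clockwise.
Paint can: 8.4 × 10 = 84 N down at 0.5 m → arm 1.3 m, τ = 84 × 1.3 = 109.2 N·m clockwise.
Net moment of known loads = 177.2 N·m clockwise.
An unknown mass m at 2.71 m has arm 0.91 m; its moment is m·g·0.91 counterclockwise.
Στ = 0 ⇒ m × 10 × 0.91 = 177.2 ⇒ m = 177.2 / (10 × 0.91) = 19.5 kg.

m ≈ 19.5 kg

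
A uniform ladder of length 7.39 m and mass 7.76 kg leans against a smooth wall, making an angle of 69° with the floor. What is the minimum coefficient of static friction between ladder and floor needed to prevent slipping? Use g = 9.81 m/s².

About the foot of the ladder:
Ladder weight 7.76×9.81 = 76.13 N acts at 3.695 m along the ladder; its horizontal arm is 3.695·cos69° = 1.324 m → τ = 100.8 N·m clockwise.
Wall normal N acts horizontally at the top; its moment arm is the height L sinθ = 7.39·sin69° = 6.899 m, counterclockwise.
Στ = 0 ⇒ N × 6.899 = 100.8 ⇒ N = 14.61 N.
ΣFx = 0 ⇒ f = N_wall = 14.61 N. ΣFy = 0 ⇒ N_floor = 76.13 N.
μ_min = f / N_floor = 14.61 / 76.13 = 0.192.

μ_min ≈ 0.192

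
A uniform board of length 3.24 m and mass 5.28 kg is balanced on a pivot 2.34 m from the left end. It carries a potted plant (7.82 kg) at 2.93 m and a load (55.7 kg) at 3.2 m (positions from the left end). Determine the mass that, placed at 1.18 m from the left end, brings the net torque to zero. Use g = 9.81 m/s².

Taking torques about the pivot (at 2.34 m from the left end):
Beam weight: 5.28 × 9.81 = 51.8 N down at 1.62 m → arm 0.72 m, τ = 51.8 × 0.72 = 37.3 N·m counterclockwise.
Potted plant: 7.82 × 9.81 = 76.71 N down at 2.93 m → arm 0.59 m, τ = 76.71 × 0.59 = 45.26 N·m clockwise.
Load: 55.7 × 9.81 = 546.4 N down at 3.2 m → arm 0.86 m, τ = 546.4 × 0.86 = 469.9 N·m clockwise.
Net moment of known loads = 477.9 N·m clockwise.
An unknown mass m at 1.18 m has arm 1.16 m; its moment is m·g·1.16 counterclockwise.
Στ = 0 ⇒ m × 9.81 × 1.16 = 477.9 ⇒ m = 477.9 / (9.81 × 1.16) = 42 kg.

m ≈ 42 kg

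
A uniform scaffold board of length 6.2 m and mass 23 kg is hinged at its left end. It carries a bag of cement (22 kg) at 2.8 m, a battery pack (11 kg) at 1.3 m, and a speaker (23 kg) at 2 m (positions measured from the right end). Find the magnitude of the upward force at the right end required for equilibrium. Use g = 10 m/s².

F ≈ 478 N

Sum moments about the left end (the unknown pivot reaction has zero arm there).
Beam weight: 23 × 10 = 230 N down at 3.1 m → arm 3.1 m, τ = 230 × 3.1 = 713 N·m clockwise.
Bag of cement: 22 × 10 = 220 N down at 2.8 m → arm 3.4 m, τ = 220 × 3.4 = 748 N·m clockwise.
Battery pack: 11 × 10 = 110 N down at 1.3 m → arm 4.9 m, τ = 110 × 4.9 = 539 N·m clockwise.
Speaker: 23 × 10 = 230 N down at 2 m → arm 4.2 m, τ = 230 × 4.2 = 966 N·m clockwise.
Net moment of the loads = 2966 N·m clockwise.
The upward force F acts at the right end, arm 6.2 m, giving F × 6.2 counterclockwise.
Setting net torque to zero: F × 6.2 = 2966 → F = 2966 / 6.2 = 478 N.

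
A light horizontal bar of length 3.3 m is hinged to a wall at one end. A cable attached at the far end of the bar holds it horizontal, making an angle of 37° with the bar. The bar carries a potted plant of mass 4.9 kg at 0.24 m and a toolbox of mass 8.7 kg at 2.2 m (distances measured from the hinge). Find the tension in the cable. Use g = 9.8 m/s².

T ≈ 100 N

Taking torques about the hinge:
Potted plant: 4.9 × 9.8 = 48.02 N down at 0.24 m → arm 0.24 m, τ = 48.02 × 0.24 = 11.52 N·m clockwise.
Toolbox: 8.7 × 9.8 = 85.26 N down at 2.2 m → arm 2.2 m, τ = 85.26 × 2.2 = 187.6 N·m clockwise.
Total clockwise load moment = 199.1 N·m.
The cable tension T acts at 3.3 m; only its component perpendicular to the bar, T sinθ, produces torque. sin 37° = 0.6018.
Στ = 0 ⇒ T × 3.3 × 0.6018 = 199.1 ⇒ T = 199.1 / 1.986 = 100 N.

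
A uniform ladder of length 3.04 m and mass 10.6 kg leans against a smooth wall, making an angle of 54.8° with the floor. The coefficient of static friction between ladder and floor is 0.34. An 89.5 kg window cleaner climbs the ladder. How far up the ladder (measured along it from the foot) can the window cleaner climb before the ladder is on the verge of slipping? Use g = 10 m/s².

d ≈ 1.46 m

Take moments about the foot of the ladder.
Ladder weight 10.6×10 = 106 N acts at 1.52 m along the ladder; its horizontal arm is 1.52·cos54.8° = 0.8762 m → τ = 92.88 N·m clockwise.
Window cleaner weight 89.5×10 = 895 N at distance d → arm d·cos54.8° → τ = 895·d·0.5764 clockwise.
Wall normal N at the top has arm L sinθ = 2.484 m counterclockwise, so Στ = 0 gives N·2.484 = 92.88 + 515.9·d.
ΣFy = 0 ⇒ N_floor = 1001 N, so the maximum friction is μ_s·N_floor = 0.34×1001 = 340.3 N. ΣFx = 0 ⇒ N_wall = f, so at the slipping point N = 340.3 N.
Substituting: 340.3×2.484 = 92.88 + 515.9·d ⇒ d = (845.3 − 92.88) / 515.9 = 1.46 m.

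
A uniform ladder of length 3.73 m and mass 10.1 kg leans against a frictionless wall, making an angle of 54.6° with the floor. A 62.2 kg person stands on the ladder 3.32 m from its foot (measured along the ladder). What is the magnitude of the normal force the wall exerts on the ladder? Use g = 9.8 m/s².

N_wall ≈ 421 N

Taking torques about the foot of the ladder:
Ladder weight 10.1×9.8 = 98.98 N acts at 1.865 m along the ladder; its horizontal arm is 1.865·cos54.6° = 1.08 m → τ = 106.9 N·m clockwise.
Person: 62.2×9.8 = 609.6 N at 3.32 m → arm 1.923 m → τ = 1172 N·m clockwise.
Wall normal N acts horizontally at the top; its moment arm is the height L sinθ = 3.73·sin54.6° = 3.04 m, counterclockwise.
Setting net torque to zero: N × 3.04 = 1279 → N = 421 N.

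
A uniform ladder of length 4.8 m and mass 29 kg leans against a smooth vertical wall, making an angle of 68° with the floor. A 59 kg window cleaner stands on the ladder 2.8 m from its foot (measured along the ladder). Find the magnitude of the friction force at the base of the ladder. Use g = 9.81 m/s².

Taking torques about the foot of the ladder:
Ladder weight 29×9.81 = 284.5 N acts at 2.4 m along the ladder; its horizontal arm is 2.4·cos68° = 0.8991 m → τ = 255.8 N·m clockwise.
Window cleaner: 59×9.81 = 578.8 N at 2.8 m → arm 1.049 m → τ = 607.2 N·m clockwise.
Wall normal N acts horizontally at the top; its moment arm is the height L sinθ = 4.8·sin68° = 4.45 m, counterclockwise.
Setting net torque to zero: N × 4.45 = 863 → N = 194 N.
ΣFx = 0: friction at the foot balances the wall's push, so f = N_wall = 194 N.

f ≈ 194 N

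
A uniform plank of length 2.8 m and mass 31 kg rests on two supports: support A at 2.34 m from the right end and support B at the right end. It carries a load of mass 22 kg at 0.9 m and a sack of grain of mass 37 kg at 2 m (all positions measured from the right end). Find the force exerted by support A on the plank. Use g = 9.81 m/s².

Sum moments about support B (its reaction then has zero moment arm).
Beam weight: 31 × 9.81 = 304.1 N down at 1.4 m → arm 1.4 m, τ = 304.1 × 1.4 = 425.7 N·m counterclockwise.
Load: 22 × 9.81 = 215.8 N down at 0.9 m → arm 0.9 m, τ = 215.8 × 0.9 = 194.2 N·m counterclockwise.
Sack of grain: 37 × 9.81 = 363 N down at 2 m → arm 2 m, τ = 363 × 2 = 726 N·m counterclockwise.
Net load moment about support B = 1346 N·m counterclockwise.
Reaction R at support A is upward at 2.34 m, arm 2.34 m → moment R × 2.34 clockwise.
Balancing moments: R × 2.34 = 1346, giving R = 575 N.

R_A ≈ 575 N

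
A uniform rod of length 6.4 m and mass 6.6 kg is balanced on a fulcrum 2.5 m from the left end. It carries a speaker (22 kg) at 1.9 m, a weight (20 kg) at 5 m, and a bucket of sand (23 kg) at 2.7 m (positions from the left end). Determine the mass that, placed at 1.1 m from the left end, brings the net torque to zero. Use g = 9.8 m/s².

m ≈ 32.9 kg

Sum moments about the fulcrum (at 2.5 m from the left end) (the support reaction has zero arm there).
Beam weight: 6.6 × 9.8 = 64.68 N down at 3.2 m → arm 0.7 m, τ = 64.68 × 0.7 = 45.28 N·m clockwise.
Speaker: 22 × 9.8 = 215.6 N down at 1.9 m → arm 0.6 m, τ = 215.6 × 0.6 = 129.4 N·m counterclockwise.
Weight: 20 × 9.8 = 196 N down at 5 m → arm 2.5 m, τ = 196 × 2.5 = 490 N·m clockwise.
Bucket of sand: 23 × 9.8 = 225.4 N down at 2.7 m → arm 0.2 m, τ = 225.4 × 0.2 = 45.08 N·m clockwise.
Net moment of known loads = 451 N·m clockwise.
An unknown mass m at 1.1 m has arm 1.4 m; its moment is m·g·1.4 counterclockwise.
Balancing moments: m × 9.8 × 1.4 = 451, giving m = 451 / (9.8 × 1.4) = 32.9 kg.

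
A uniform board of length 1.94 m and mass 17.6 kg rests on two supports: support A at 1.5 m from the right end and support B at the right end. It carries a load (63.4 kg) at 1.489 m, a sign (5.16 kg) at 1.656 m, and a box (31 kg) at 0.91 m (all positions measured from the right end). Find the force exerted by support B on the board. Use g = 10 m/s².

R_B ≈ 183 N

Taking torques about support A:
Beam weight: 17.6 × 10 = 176 N down at 0.97 m → arm 0.53 m, τ = 176 × 0.53 = 93.28 N·m clockwise.
Load: 63.4 × 10 = 634 N down at 1.489 m → arm 0.011 m, τ = 634 × 0.011 = 6.974 N·m clockwise.
Sign: 5.16 × 10 = 51.6 N down at 1.656 m → arm 0.156 m, τ = 51.6 × 0.156 = 8.05 N·m counterclockwise.
Box: 31 × 10 = 310 N down at 0.91 m → arm 0.59 m, τ = 310 × 0.59 = 182.9 N·m clockwise.
Net load moment about support A = 275.1 N·m clockwise.
Reaction R at support B is upward at 0 m, arm 1.5 m → moment R × 1.5 counterclockwise.
Στ = 0 ⇒ R × 1.5 = 275.1 ⇒ R = 183 N.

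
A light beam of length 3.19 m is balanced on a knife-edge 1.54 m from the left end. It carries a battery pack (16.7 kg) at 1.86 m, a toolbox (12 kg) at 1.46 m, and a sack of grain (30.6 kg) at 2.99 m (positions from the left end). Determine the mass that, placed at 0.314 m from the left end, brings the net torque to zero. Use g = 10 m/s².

m ≈ 39.8 kg

About the knife-edge (at 1.54 m from the left end):
Battery pack: 16.7 × 10 = 167 N down at 1.86 m → arm 0.32 m, τ = 167 × 0.32 = 53.44 N·m clockwise.
Toolbox: 12 × 10 = 120 N down at 1.46 m → arm 0.08 m, τ = 120 × 0.08 = 9.6 N·m counterclockwise.
Sack of grain: 30.6 × 10 = 306 N down at 2.99 m → arm 1.45 m, τ = 306 × 1.45 = 443.7 N·m clockwise.
Net moment of known loads = 487.5 N·m clockwise.
An unknown mass m at 0.314 m has arm 1.226 m; its moment is m·g·1.226 counterclockwise.
For rotational equilibrium, m × 10 × 1.226 = 487.5, so m = 487.5 / (10 × 1.226) = 39.8 kg.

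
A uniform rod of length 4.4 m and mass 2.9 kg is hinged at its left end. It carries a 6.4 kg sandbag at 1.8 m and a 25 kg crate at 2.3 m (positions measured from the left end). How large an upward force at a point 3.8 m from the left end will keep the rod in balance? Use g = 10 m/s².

Choose the left end as the axis so the unknown pivot reaction has zero arm there.
Beam weight: 2.9 × 10 = 29 N down at 2.2 m → arm 2.2 m, τ = 29 × 2.2 = 63.8 N·m clockwise.
Sandbag: 6.4 × 10 = 64 N down at 1.8 m → arm 1.8 m, τ = 64 × 1.8 = 115.2 N·m clockwise.
Crate: 25 × 10 = 250 N down at 2.3 m → arm 2.3 m, τ = 250 × 2.3 = 575 N·m clockwise.
Net moment of the loads = 754 N·m clockwise.
The upward force F acts at a point 3.8 m from the left end, arm 3.8 m, giving F × 3.8 counterclockwise.
Balancing moments: F × 3.8 = 754, giving F = 754 / 3.8 = 198 N.

F ≈ 198 N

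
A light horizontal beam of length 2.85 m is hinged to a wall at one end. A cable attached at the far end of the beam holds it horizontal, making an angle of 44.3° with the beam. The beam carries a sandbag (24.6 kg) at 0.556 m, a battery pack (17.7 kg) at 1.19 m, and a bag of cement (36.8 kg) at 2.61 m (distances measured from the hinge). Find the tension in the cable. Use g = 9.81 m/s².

About the hinge:
Sandbag: 24.6 × 9.81 = 241.3 N down at 0.556 m → arm 0.556 m, τ = 241.3 × 0.556 = 134.2 N·m clockwise.
Battery pack: 17.7 × 9.81 = 173.6 N down at 1.19 m → arm 1.19 m, τ = 173.6 × 1.19 = 206.6 N·m clockwise.
Bag of cement: 36.8 × 9.81 = 361 N down at 2.61 m → arm 2.61 m, τ = 361 × 2.61 = 942.2 N·m clockwise.
Total clockwise load moment = 1283 N·m.
The cable tension T acts at 2.85 m; only its component perpendicular to the beam, T sinθ, produces torque. sin 44.3° = 0.6984.
For rotational equilibrium, T × 2.85 × 0.6984 = 1283, so T = 1283 / 1.99 = 645 N.

T ≈ 645 N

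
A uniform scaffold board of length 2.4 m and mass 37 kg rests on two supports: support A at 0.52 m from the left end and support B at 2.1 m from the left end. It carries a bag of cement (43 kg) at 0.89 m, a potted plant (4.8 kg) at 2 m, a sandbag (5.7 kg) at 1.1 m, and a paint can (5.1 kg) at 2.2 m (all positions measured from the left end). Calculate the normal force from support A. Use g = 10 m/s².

R_A ≈ 576 N

Choose support B as the axis so its reaction then has zero moment arm.
Beam weight: 37 × 10 = 370 N down at 1.2 m → arm 0.9 m, τ = 370 × 0.9 = 333 N·m counterclockwise.
Bag of cement: 43 × 10 = 430 N down at 0.89 m → arm 1.21 m, τ = 430 × 1.21 = 520.3 N·m counterclockwise.
Potted plant: 4.8 × 10 = 48 N down at 2 m → arm 0.1 m, τ = 48 × 0.1 = 4.8 N·m counterclockwise.
Sandbag: 5.7 × 10 = 57 N down at 1.1 m → arm 1 m, τ = 57 × 1 = 57 N·m counterclockwise.
Paint can: 5.1 × 10 = 51 N down at 2.2 m → arm 0.1 m, τ = 51 × 0.1 = 5.1 N·m clockwise.
Net load moment about support B = 910 N·m counterclockwise.
Reaction R at support A is upward at 0.52 m, arm 1.58 m → moment R × 1.58 clockwise.
For rotational equilibrium, R × 1.58 = 910, so R = 576 N.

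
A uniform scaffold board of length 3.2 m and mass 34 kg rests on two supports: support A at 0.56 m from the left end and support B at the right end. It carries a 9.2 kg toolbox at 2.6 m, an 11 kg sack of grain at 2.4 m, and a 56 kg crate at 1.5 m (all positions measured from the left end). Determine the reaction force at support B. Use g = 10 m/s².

R_B ≈ 481 N

About support A:
Beam weight: 34 × 10 = 340 N down at 1.6 m → arm 1.04 m, τ = 340 × 1.04 = 353.6 N·m clockwise.
Toolbox: 9.2 × 10 = 92 N down at 2.6 m → arm 2.04 m, τ = 92 × 2.04 = 187.7 N·m clockwise.
Sack of grain: 11 × 10 = 110 N down at 2.4 m → arm 1.84 m, τ = 110 × 1.84 = 202.4 N·m clockwise.
Crate: 56 × 10 = 560 N down at 1.5 m → arm 0.94 m, τ = 560 × 0.94 = 526.4 N·m clockwise.
Net load moment about support A = 1270 N·m clockwise.
Reaction R at support B is upward at 3.2 m, arm 2.64 m → moment R × 2.64 counterclockwise.
Balancing moments: R × 2.64 = 1270, giving R = 481 N.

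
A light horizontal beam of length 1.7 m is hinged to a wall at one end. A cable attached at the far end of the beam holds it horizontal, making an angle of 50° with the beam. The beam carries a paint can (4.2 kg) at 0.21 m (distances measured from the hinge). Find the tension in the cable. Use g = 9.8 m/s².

T ≈ 6.64 N

Taking torques about the hinge:
Paint can: 4.2 × 9.8 = 41.16 N down at 0.21 m → arm 0.21 m, τ = 41.16 × 0.21 = 8.644 N·m clockwise.
Total clockwise load moment = 8.644 N·m.
The cable tension T acts at 1.7 m; only its component perpendicular to the beam, T sinθ, produces torque. sin 50° = 0.766.
For rotational equilibrium, T × 1.7 × 0.766 = 8.644, so T = 8.644 / 1.302 = 6.64 N.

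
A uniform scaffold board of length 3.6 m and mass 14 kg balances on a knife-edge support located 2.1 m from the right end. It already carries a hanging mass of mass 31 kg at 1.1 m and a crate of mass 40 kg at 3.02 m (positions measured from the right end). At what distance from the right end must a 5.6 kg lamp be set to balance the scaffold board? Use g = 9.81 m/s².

x ≈ 1.81 m from the right end

Choose the knife-edge support (at 2.1 m from the right end) as the axis so the support reaction has zero arm there.
Beam weight: 14 × 9.81 = 137.3 N down at 1.8 m → arm 0.3 m, τ = 137.3 × 0.3 = 41.19 N·m clockwise.
Hanging mass: 31 × 9.81 = 304.1 N down at 1.1 m → arm 1 m, τ = 304.1 × 1 = 304.1 N·m clockwise.
Crate: 40 × 9.81 = 392.4 N down at 3.02 m → arm 0.92 m, τ = 392.4 × 0.92 = 361 N·m counterclockwise.
Net moment of existing loads = 15.71 N·m counterclockwise.
The lamp weighs 5.6 × 9.81 = 54.94 N and must supply an equal clockwise moment, so its lever arm about the knife-edge support is 15.71 / 54.94 = 0.286 m.
That puts it at 2.1 − 0.286 = 1.81 m from the right end.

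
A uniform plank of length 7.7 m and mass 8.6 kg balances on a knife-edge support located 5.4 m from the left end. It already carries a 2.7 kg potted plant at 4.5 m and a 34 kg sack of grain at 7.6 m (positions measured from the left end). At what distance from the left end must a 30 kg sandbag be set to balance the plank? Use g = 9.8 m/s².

Choose the knife-edge support (at 5.4 m from the left end) as the axis so the support reaction has zero arm there.
Beam weight: 8.6 × 9.8 = 84.28 N down at 3.85 m → arm 1.55 m, τ = 84.28 × 1.55 = 130.6 N·m counterclockwise.
Potted plant: 2.7 × 9.8 = 26.46 N down at 4.5 m → arm 0.9 m, τ = 26.46 × 0.9 = 23.81 N·m counterclockwise.
Sack of grain: 34 × 9.8 = 333.2 N down at 7.6 m → arm 2.2 m, τ = 333.2 × 2.2 = 733 N·m clockwise.
Net moment of existing loads = 578.6 N·m clockwise.
The sandbag weighs 30 × 9.8 = 294 N and must supply an equal counterclockwise moment, so its lever arm about the knife-edge support is 578.6 / 294 = 1.97 m.
That puts it at 5.4 − 1.97 = 3.43 m from the left end.

x ≈ 3.43 m from the left end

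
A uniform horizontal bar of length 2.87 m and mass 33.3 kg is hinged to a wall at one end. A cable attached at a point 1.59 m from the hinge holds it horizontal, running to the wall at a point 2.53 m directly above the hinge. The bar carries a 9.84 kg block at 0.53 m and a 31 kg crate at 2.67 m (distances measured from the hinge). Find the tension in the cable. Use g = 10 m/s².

Sum moments about the hinge (the unknown hinge reaction has zero arm there).
Beam weight: 33.3 × 10 = 333 N down at 1.435 m → arm 1.435 m, τ = 333 × 1.435 = 477.9 N·m clockwise.
Block: 9.84 × 10 = 98.4 N down at 0.53 m → arm 0.53 m, τ = 98.4 × 0.53 = 52.15 N·m clockwise.
Crate: 31 × 10 = 310 N down at 2.67 m → arm 2.67 m, τ = 310 × 2.67 = 827.7 N·m clockwise.
Total clockwise load moment = 1358 N·m.
The cable tension T acts at 1.59 m; only its component perpendicular to the bar, T sinθ, produces torque. sinθ = h/√(h²+d²) = 2.53/√(2.53²+1.59²) = 0.8467.
Balancing moments: T × 1.59 × 0.8467 = 1358, giving T = 1358 / 1.346 = 1010 N.

T ≈ 1010 N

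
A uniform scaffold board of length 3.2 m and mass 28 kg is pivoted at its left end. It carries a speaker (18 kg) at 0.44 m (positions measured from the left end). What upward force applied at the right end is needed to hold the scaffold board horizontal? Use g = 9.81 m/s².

F ≈ 162 N

Take moments about the left end.
Beam weight: 28 × 9.81 = 274.7 N down at 1.6 m → arm 1.6 m, τ = 274.7 × 1.6 = 439.5 N·m clockwise.
Speaker: 18 × 9.81 = 176.6 N down at 0.44 m → arm 0.44 m, τ = 176.6 × 0.44 = 77.7 N·m clockwise.
Net moment of the loads = 517.2 N·m clockwise.
The upward force F acts at the right end, arm 3.2 m, giving F × 3.2 counterclockwise.
Balancing moments: F × 3.2 = 517.2, giving F = 517.2 / 3.2 = 162 N.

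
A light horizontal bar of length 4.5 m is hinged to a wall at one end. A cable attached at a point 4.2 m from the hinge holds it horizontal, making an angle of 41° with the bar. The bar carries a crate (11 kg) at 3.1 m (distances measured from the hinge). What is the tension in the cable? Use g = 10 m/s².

Taking torques about the hinge:
Crate: 11 × 10 = 110 N down at 3.1 m → arm 3.1 m, τ = 110 × 3.1 = 341 N·m clockwise.
Total clockwise load moment = 341 N·m.
The cable tension T acts at 4.2 m; only its component perpendicular to the bar, T sinθ, produces torque. sin 41° = 0.6561.
Setting net torque to zero: T × 4.2 × 0.6561 = 341 → T = 341 / 2.756 = 124 N.

T ≈ 124 N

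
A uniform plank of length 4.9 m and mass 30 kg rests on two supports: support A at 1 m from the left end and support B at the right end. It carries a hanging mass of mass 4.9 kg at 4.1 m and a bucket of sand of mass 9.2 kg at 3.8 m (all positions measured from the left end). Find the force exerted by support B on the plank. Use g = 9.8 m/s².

Sum moments about support A (its reaction then has zero moment arm).
Beam weight: 30 × 9.8 = 294 N down at 2.45 m → arm 1.45 m, τ = 294 × 1.45 = 426.3 N·m clockwise.
Hanging mass: 4.9 × 9.8 = 48.02 N down at 4.1 m → arm 3.1 m, τ = 48.02 × 3.1 = 148.9 N·m clockwise.
Bucket of sand: 9.2 × 9.8 = 90.16 N down at 3.8 m → arm 2.8 m, τ = 90.16 × 2.8 = 252.4 N·m clockwise.
Net load moment about support A = 827.6 N·m clockwise.
Reaction R at support B is upward at 4.9 m, arm 3.9 m → moment R × 3.9 counterclockwise.
Setting net torque to zero: R × 3.9 = 827.6 → R = 212 N.

R_B ≈ 212 N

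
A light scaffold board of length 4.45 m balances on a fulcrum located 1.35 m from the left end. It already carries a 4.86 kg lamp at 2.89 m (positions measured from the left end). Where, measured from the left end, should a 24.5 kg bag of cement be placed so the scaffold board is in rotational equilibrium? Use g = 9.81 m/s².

x ≈ 1.04 m from the left end

Taking torques about the fulcrum (at 1.35 m from the left end):
Lamp: 4.86 × 9.81 = 47.68 N down at 2.89 m → arm 1.54 m, τ = 47.68 × 1.54 = 73.43 N·m clockwise.
Net moment of existing loads = 73.43 N·m clockwise.
The bag of cement weighs 24.5 × 9.81 = 240.3 N and must supply an equal counterclockwise moment, so its lever arm about the fulcrum is 73.43 / 240.3 = 0.306 m.
That puts it at 1.35 − 0.306 = 1.04 m from the left end.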